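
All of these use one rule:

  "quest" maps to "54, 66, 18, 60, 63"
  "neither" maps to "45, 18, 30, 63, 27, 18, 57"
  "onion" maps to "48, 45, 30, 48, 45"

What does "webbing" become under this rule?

q(#17)→54 and u(#21)→66: differences scale by 3, so n = 3·pos + 3. The formula is n = 3×(alphabet index, a=1) + 3.
Applying it to webbing: w=23→72, e=5→18, b=2→9, b=2→9, i=9→30, n=14→45, g=7→24.

72, 18, 9, 9, 30, 45, 24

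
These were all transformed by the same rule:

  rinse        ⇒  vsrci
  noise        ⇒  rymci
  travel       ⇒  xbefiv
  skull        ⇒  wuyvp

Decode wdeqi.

stage

Shifts by position in rinse: pos 0: r→v (+4), pos 1: i→s (+10), pos 2: n→r (+4), pos 3: s→c (+10) — repeating every 2. It's a Vigenère-style cipher with numeric key [4,10]: position i shifts by key[i mod 2].
Reversing it on wdeqi: w−4=s, d−10=t, e−4=a, q−10=g, i−4=e.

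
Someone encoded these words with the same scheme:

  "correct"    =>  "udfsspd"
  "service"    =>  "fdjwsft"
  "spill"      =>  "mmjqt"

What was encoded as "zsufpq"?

poetry

Read the word backwards and shift each letter +1.
Reversing it on zsufpq: shift back: z−1=y, s−1=r, u−1=t, f−1=e, p−1=o, q−1=p → yrteop; then reverse → poetry.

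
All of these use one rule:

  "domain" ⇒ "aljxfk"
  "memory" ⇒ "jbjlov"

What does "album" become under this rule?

Compare letters: d→a is +23, o→l is +23, m→j is +23 — a constant shift. It's a constant shift of +23 (ROT23).
Applying it to album: a+23=x, l+23=i, b+23=y, u+23=r, m+23=j.

xiyrj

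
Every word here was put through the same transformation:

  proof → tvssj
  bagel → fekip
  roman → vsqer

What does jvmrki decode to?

Compare letters: p→t is +4, r→v is +4, o→s is +4 — a constant shift. Each letter is shifted forward by 4 in the alphabet (a Caesar shift of +4).
Decoding jvmrki: j−4=f, v−4=r, m−4=i, r−4=n, k−4=g, i−4=e.

fringe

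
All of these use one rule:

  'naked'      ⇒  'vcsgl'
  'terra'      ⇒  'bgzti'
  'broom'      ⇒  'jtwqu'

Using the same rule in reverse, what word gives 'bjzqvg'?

Shifts by position in naked: pos 0: n→v (+8), pos 1: a→c (+2), pos 2: k→s (+8), pos 3: e→g (+2) — repeating every 2. It's a Vigenère-style cipher with numeric key [8,2]: position i shifts by key[i mod 2].
Reversing it on bjzqvg: b−8=t, j−2=h, z−8=r, q−2=o, v−8=n, g−2=e.

throne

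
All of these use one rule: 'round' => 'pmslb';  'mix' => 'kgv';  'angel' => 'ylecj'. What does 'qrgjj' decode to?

still

Compare letters: r→p is +24, o→m is +24, u→s is +24 — a constant shift. Each letter is shifted forward by 24 in the alphabet (a Caesar shift of +24).
Undoing it on qrgjj: q−24=s, r−24=t, g−24=i, j−24=l, j−24=l.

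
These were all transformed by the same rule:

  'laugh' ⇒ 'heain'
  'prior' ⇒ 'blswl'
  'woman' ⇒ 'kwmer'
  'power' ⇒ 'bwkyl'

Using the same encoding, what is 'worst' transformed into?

l(11)→h(7) and a(0)→e(4) fit y≡5x+4 (mod 26); the inverse of 5 mod 26 is 21. Each letter's alphabet position (a=0..z=25) is mapped through 5·x+4 mod 26 — an affine cipher.
On worst: w(22)→5·22+4≡10=k; o(14)→5·14+4≡22=w; r(17)→5·17+4≡11=l; s(18)→5·18+4≡16=q; t(19)→5·19+4≡21=v (all mod 26).

kwlqv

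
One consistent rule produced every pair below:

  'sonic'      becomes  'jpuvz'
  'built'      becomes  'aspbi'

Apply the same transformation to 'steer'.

yllaz

The output letters match the input read backwards, each shifted +7: sonic reversed is cinos. The word is reversed, then every letter is shifted forward by 7.
For steer: reverse → reets; then shift: r+7=y, e+7=l, e+7=l, t+7=a, s+7=z.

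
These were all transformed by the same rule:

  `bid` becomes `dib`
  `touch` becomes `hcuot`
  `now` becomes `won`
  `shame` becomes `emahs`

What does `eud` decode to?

due

It's just the letters in reverse order.
Decoding eud: then reverse → due.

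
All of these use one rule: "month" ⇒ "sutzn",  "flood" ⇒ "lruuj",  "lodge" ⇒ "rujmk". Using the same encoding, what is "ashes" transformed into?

gynky

Compare letters: m→s is +6, o→u is +6, n→t is +6 — a constant shift. Every letter moves 6 places later in the alphabet, wrapping around z→a.
Applying it to ashes: a+6=g, s+6=y, h+6=n, e+6=k, s+6=y.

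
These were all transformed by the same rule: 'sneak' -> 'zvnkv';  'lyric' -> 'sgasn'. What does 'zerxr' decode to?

In sneak: s→z is +7, n→v is +8, e→n is +9, a→k is +10 — the shift increases by 1 each position. Letter i (0-indexed) is shifted by i+7, so successive shifts are 7, 8, 9, ….
Reversing it on zerxr: z−7=s, e−8=w, r−9=i, x−10=n, r−11=g.

swing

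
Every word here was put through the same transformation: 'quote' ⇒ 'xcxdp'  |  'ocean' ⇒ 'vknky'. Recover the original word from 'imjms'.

beach

The shift increases by 1 at each position, starting from +7: 7, 8, 9, ….
Reversing it on imjms: i−7=b, m−8=e, j−9=a, m−10=c, s−11=h.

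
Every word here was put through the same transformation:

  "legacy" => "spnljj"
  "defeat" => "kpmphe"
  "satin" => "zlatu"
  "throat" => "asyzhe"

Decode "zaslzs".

splash

The shifts repeat in a cycle of length 2: positions 0,1,… shift by +7, +11, then the pattern repeats.
Reversing it on zaslzs: z−7=s, a−11=p, s−7=l, l−11=a, z−7=s, s−11=h.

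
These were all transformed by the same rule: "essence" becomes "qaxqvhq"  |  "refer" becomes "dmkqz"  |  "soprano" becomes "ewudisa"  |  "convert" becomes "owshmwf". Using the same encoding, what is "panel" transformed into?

Shifts by position in essence: pos 0: e→q (+12), pos 1: s→a (+8), pos 2: s→x (+5), pos 3: e→q (+12), pos 4: n→v (+8), pos 5: c→h (+5) — repeating every 3. The shifts repeat in a cycle of length 3: positions 0,1,… shift by +12, +8, +5, then the pattern repeats.
Applying it to panel: p+12=b, a+8=i, n+5=s, e+12=q, l+8=t.

bisqt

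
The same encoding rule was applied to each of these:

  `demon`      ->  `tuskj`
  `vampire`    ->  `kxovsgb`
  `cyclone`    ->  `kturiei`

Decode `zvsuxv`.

Two steps: reverse the string, then apply a Caesar shift of +6.
Reversing it on zvsuxv: shift back: z−6=t, v−6=p, s−6=m, u−6=o, x−6=r, v−6=p → tpmorp; then reverse → prompt.

prompt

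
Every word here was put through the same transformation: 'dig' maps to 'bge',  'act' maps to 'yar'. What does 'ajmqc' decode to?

Every letter moves 24 places later in the alphabet, wrapping around z→a.
Reversing it on ajmqc: a−24=c, j−24=l, m−24=o, q−24=s, c−24=e.

close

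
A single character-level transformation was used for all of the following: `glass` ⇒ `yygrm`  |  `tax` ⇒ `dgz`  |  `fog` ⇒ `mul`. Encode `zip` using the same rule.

vof

The output letters match the input read backwards, each shifted +6: glass reversed is ssalg. The word is reversed, then every letter is shifted forward by 6.
On zip: reverse → piz; then shift: p+6=v, i+6=o, z+6=f.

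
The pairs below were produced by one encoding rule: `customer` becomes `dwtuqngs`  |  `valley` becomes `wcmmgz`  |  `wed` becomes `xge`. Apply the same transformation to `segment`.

The shift depends on letter class: consonant c→d is +1, but vowel u→w is +2. Two shifts are in play — +2 for a/e/i/o/u, +1 for every other letter.
On segment: s(cons)+1=t, e(vowel)+2=g, g(cons)+1=h, m(cons)+1=n, e(vowel)+2=g, n(cons)+1=o, t(cons)+1=u.

tghngou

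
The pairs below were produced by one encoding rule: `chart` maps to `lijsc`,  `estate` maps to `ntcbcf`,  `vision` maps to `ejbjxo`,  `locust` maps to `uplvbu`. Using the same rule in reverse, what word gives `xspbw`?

organ

Shifts by position in chart: pos 0: c→l (+9), pos 1: h→i (+1), pos 2: a→j (+9), pos 3: r→s (+1) — repeating every 2. A repeating key of period 2 is used — shifts +9, +1 over and over.
Undoing it on xspbw: x−9=o, s−1=r, p−9=g, b−1=a, w−9=n.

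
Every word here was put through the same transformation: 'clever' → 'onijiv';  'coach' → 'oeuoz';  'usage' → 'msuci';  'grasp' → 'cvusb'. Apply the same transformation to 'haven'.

zujih

This is an affine cipher: with a=0,…,z=25, each position x becomes (23x+20) mod 26.
On haven: h(7)→23·7+20≡25=z; a(0)→23·0+20≡20=u; v(21)→23·21+20≡9=j; e(4)→23·4+20≡8=i; n(13)→23·13+20≡7=h (all mod 26).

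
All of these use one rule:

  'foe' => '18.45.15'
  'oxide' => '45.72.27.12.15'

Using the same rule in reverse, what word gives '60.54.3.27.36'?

f(#6)→18 and o(#15)→45: differences scale by 3, so n = 3·pos + 0. Each letter becomes 3×(its alphabet position, a=1..z=26).
Reversing it on 60.54.3.27.36: 60→(60−0)÷3=20=t, 54→(54−0)÷3=18=r, 3→(3−0)÷3=1=a, 27→(27−0)÷3=9=i, 36→(36−0)÷3=12=l.

trail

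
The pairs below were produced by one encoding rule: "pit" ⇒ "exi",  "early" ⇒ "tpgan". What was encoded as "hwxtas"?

Every letter moves 15 places later in the alphabet, wrapping around z→a.
Reversing it on hwxtas: h−15=s, w−15=h, x−15=i, t−15=e, a−15=l, s−15=d.

shield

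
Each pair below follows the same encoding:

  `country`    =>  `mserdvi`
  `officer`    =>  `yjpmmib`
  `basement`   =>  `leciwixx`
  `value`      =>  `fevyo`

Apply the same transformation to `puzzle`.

A repeating key of period 2 is used — shifts +10, +4 over and over.
For puzzle: p+10=z, u+4=y, z+10=j, z+4=d, l+10=v, e+4=i.

zyjdvi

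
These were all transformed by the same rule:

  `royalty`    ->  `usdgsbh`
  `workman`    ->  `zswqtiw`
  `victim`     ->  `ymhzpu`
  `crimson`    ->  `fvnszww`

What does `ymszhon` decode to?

vintage

In royalty: r→u is +3, o→s is +4, y→d is +5, a→g is +6 — the shift increases by 1 each position. Letter i (0-indexed) is shifted by i+3, so successive shifts are 3, 4, 5, ….
Decoding ymszhon: y−3=v, m−4=i, s−5=n, z−6=t, h−7=a, o−8=g, n−9=e.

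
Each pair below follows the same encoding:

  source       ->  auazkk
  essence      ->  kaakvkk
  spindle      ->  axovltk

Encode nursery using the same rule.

vazakzg

The shift depends on letter class: consonant s→a is +8, but vowel o→u is +6. The rule splits by letter class: vowels +6, consonants +8.
On nursery: n(cons)+8=v, u(vowel)+6=a, r(cons)+8=z, s(cons)+8=a, e(vowel)+6=k, r(cons)+8=z, y(cons)+8=g.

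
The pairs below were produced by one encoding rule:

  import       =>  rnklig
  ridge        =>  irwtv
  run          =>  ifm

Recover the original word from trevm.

Each pair mirrors across the alphabet (i↔r, m↔n, p↔k): positions sum to 25. Each letter is replaced by its mirror in the alphabet: a↔z, b↔y, c↔x, and so on (the Atbash cipher).
Decoding trevm: t↔g, r↔i, e↔v, v↔e, m↔n.

given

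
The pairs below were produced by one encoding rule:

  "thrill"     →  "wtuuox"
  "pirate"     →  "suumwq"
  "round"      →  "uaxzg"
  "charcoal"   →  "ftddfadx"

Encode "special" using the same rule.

Shifts by position in thrill: pos 0: t→w (+3), pos 1: h→t (+12), pos 2: r→u (+3), pos 3: i→u (+12) — repeating every 2. The shifts repeat in a cycle of length 2: positions 0,1,… shift by +3, +12, then the pattern repeats.
For special: s+3=v, p+12=b, e+3=h, c+12=o, i+3=l, a+12=m, l+3=o.

vbholmo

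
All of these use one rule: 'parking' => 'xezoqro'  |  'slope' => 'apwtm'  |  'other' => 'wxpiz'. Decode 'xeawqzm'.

passive

Shifts by position in parking: pos 0: p→x (+8), pos 1: a→e (+4), pos 2: r→z (+8), pos 3: k→o (+4) — repeating every 2. The shifts repeat in a cycle of length 2: positions 0,1,… shift by +8, +4, then the pattern repeats.
Undoing it on xeawqzm: x−8=p, e−4=a, a−8=s, w−4=s, q−8=i, z−4=v, m−8=e.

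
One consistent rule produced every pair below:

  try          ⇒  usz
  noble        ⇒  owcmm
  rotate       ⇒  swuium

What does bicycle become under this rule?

cqdzdmm

The shift depends on letter class: consonant t→u is +1, but vowel o→w is +8. The rule splits by letter class: vowels +8, consonants +1.
On bicycle: b(cons)+1=c, i(vowel)+8=q, c(cons)+1=d, y(cons)+1=z, c(cons)+1=d, l(cons)+1=m, e(vowel)+8=m.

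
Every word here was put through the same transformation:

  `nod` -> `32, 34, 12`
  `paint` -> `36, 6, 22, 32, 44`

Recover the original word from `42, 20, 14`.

she

n(#14)→32 and o(#15)→34: differences scale by 2, so n = 2·pos + 4. The formula is n = 2×(alphabet index, a=1) + 4.
Decoding 42, 20, 14: 42→(42−4)÷2=19=s, 20→(20−4)÷2=8=h, 14→(14−4)÷2=5=e.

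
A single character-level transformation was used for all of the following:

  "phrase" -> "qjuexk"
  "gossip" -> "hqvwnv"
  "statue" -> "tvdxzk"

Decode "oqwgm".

notch

In phrase: p→q is +1, h→j is +2, r→u is +3, a→e is +4 — the shift increases by 1 each position. Letter i (0-indexed) is shifted by i+1, so successive shifts are 1, 2, 3, ….
Decoding oqwgm: o−1=n, q−2=o, w−3=t, g−4=c, m−5=h.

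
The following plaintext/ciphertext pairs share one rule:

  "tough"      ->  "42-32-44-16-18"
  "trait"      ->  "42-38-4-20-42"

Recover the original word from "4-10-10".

t(#20)→42 and o(#15)→32: differences scale by 2, so n = 2·pos + 2. With a=1..z=26, the number is 2·pos + 2.
Undoing it on 4-10-10: 4→(4−2)÷2=1=a, 10→(10−2)÷2=4=d, 10→(10−2)÷2=4=d.

add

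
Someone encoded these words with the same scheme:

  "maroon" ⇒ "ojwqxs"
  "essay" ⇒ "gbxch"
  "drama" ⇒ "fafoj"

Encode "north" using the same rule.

Shifts by position in maroon: pos 0: m→o (+2), pos 1: a→j (+9), pos 2: r→w (+5), pos 3: o→q (+2), pos 4: o→x (+9), pos 5: n→s (+5) — repeating every 3. A repeating key of period 3 is used — shifts +2, +9, +5 over and over.
On north: n+2=p, o+9=x, r+5=w, t+2=v, h+9=q.

pxwvq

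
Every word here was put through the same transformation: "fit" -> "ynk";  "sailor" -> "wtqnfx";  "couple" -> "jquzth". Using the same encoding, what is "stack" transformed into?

The output letters match the input read backwards, each shifted +5: fit reversed is tif. Two steps: reverse the string, then apply a Caesar shift of +5.
For stack: reverse → kcats; then shift: k+5=p, c+5=h, a+5=f, t+5=y, s+5=x.

phfyx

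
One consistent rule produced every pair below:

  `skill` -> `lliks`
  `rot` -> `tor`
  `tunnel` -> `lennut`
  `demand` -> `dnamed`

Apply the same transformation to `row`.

The word is simply reversed.
Applying it to row: reverse → wor.

wor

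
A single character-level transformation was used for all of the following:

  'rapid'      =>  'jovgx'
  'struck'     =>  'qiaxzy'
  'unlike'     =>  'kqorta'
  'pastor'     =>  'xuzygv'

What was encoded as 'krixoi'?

The output letters match the input read backwards, each shifted +6: rapid reversed is dipar. Read the word backwards and shift each letter +6.
Undoing it on krixoi: shift back: k−6=e, r−6=l, i−6=c, x−6=r, o−6=i, i−6=c → elcric; then reverse → circle.

circle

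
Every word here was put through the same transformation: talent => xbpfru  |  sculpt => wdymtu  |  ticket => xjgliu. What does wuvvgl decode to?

Shifts by position in talent: pos 0: t→x (+4), pos 1: a→b (+1), pos 2: l→p (+4), pos 3: e→f (+1) — repeating every 2. It's a Vigenère-style cipher with numeric key [4,1]: position i shifts by key[i mod 2].
Reversing it on wuvvgl: w−4=s, u−1=t, v−4=r, v−1=u, g−4=c, l−1=k.

struck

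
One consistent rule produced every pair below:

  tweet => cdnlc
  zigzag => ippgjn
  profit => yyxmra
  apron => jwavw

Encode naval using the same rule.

It's a Vigenère-style cipher with numeric key [9,7]: position i shifts by key[i mod 2].
For naval: n+9=w, a+7=h, v+9=e, a+7=h, l+9=u.

whehu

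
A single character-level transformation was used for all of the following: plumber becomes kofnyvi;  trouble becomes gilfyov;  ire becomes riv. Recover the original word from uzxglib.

Each letter is replaced by its mirror in the alphabet: a↔z, b↔y, c↔x, and so on (the Atbash cipher).
Undoing it on uzxglib: u↔f, z↔a, x↔c, g↔t, l↔o, i↔r, b↔y.

factory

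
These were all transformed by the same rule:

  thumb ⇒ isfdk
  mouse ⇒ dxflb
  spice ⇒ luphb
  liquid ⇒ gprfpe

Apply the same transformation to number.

afdkbo

t(19)→i(8) and h(7)→s(18) fit y≡23x+13 (mod 26); the inverse of 23 mod 26 is 17. This is an affine cipher: with a=0,…,z=25, each position x becomes (23x+13) mod 26.
On number: n(13)→23·13+13≡0=a; u(20)→23·20+13≡5=f; m(12)→23·12+13≡3=d; b(1)→23·1+13≡10=k; e(4)→23·4+13≡1=b; r(17)→23·17+13≡14=o (all mod 26).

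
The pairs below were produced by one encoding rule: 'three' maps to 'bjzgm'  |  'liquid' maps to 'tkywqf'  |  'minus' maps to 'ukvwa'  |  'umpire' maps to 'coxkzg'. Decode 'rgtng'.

Shifts by position in three: pos 0: t→b (+8), pos 1: h→j (+2), pos 2: r→z (+8), pos 3: e→g (+2) — repeating every 2. A repeating key of period 2 is used — shifts +8, +2 over and over.
Reversing it on rgtng: r−8=j, g−2=e, t−8=l, n−2=l, g−8=y.

jelly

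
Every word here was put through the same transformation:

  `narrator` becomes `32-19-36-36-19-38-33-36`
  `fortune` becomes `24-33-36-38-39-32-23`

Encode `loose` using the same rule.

n is letter #14 and maps to 32: an offset of 18. The number is (letter's place in the alphabet, a=1) + 18.
On loose: l=12→30, o=15→33, o=15→33, s=19→37, e=5→23.

30-33-33-37-23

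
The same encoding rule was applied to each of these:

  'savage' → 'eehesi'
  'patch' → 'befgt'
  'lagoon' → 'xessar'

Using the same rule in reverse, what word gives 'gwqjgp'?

Shifts by position in savage: pos 0: s→e (+12), pos 1: a→e (+4), pos 2: v→h (+12), pos 3: a→e (+4) — repeating every 2. It's a Vigenère-style cipher with numeric key [12,4]: position i shifts by key[i mod 2].
Reversing it on gwqjgp: g−12=u, w−4=s, q−12=e, j−4=f, g−12=u, p−4=l.

useful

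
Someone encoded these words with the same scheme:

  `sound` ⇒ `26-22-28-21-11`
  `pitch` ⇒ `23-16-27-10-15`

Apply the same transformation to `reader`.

s is letter #19 and maps to 26: an offset of 7. Letters become their 1-based position plus 7 (so a→8, b→9, …).
On reader: r=18→25, e=5→12, a=1→8, d=4→11, e=5→12, r=18→25.

25-12-8-11-12-25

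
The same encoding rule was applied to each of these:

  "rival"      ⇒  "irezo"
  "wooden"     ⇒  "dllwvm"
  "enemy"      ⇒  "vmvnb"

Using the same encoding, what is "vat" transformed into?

ezg

Each pair mirrors across the alphabet (r↔i, i↔r, v↔e): positions sum to 25. Letters are reflected about the middle of the alphabet (position → 25−position): Atbash.
For vat: v↔e, a↔z, t↔g.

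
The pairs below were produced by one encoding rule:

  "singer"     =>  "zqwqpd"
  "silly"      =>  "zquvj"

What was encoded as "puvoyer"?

immense

In singer: s→z is +7, i→q is +8, n→w is +9, g→q is +10 — the shift increases by 1 each position. Letter i (0-indexed) is shifted by i+7, so successive shifts are 7, 8, 9, ….
Undoing it on puvoyer: p−7=i, u−8=m, v−9=m, o−10=e, y−11=n, e−12=s, r−13=e.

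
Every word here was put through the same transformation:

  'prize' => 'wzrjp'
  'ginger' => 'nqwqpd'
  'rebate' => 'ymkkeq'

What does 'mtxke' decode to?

float

In prize: p→w is +7, r→z is +8, i→r is +9, z→j is +10 — the shift increases by 1 each position. The shift increases by 1 at each position, starting from +7: 7, 8, 9, ….
Decoding mtxke: m−7=f, t−8=l, x−9=o, k−10=a, e−11=t.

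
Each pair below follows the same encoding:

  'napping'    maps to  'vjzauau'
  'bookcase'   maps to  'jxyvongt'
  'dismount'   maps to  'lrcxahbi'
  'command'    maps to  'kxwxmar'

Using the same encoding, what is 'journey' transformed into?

In napping: n→v is +8, a→j is +9, p→z is +10, p→a is +11 — the shift increases by 1 each position. Each letter shifts forward by (position + 8), i.e. 8, 9, 10, … — the shift grows by one for each successive letter.
On journey: j+8=r, o+9=x, u+10=e, r+11=c, n+12=z, e+13=r, y+14=m.

rxeczrm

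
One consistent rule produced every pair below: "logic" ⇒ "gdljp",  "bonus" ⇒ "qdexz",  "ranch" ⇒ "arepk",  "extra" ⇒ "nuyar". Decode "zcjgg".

spill

l(11)→g(6) and o(14)→d(3) fit y≡25x+17 (mod 26); the inverse of 25 mod 26 is 25. Treating letters as 0–25, the rule is x ↦ 25x + 17 (mod 26).
Undoing it on zcjgg: z(25)→25·(25−17)≡18=s; c(2)→25·(2−17)≡15=p; j(9)→25·(9−17)≡8=i; g(6)→25·(6−17)≡11=l; g(6)→25·(6−17)≡11=l (all mod 26).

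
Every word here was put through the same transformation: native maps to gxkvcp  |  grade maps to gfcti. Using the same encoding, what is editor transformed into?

tqvkfg

Two steps: reverse the string, then apply a Caesar shift of +2.
For editor: reverse → rotide; then shift: r+2=t, o+2=q, t+2=v, i+2=k, d+2=f, e+2=g.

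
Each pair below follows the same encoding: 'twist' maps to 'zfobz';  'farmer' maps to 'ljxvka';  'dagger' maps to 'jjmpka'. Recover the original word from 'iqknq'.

cheek

Shifts by position in twist: pos 0: t→z (+6), pos 1: w→f (+9), pos 2: i→o (+6), pos 3: s→b (+9) — repeating every 2. It's a Vigenère-style cipher with numeric key [6,9]: position i shifts by key[i mod 2].
Decoding iqknq: i−6=c, q−9=h, k−6=e, n−9=e, q−6=k.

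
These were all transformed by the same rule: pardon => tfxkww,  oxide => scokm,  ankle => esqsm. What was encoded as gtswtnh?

complex

In pardon: p→t is +4, a→f is +5, r→x is +6, d→k is +7 — the shift increases by 1 each position. Letter i (0-indexed) is shifted by i+4, so successive shifts are 4, 5, 6, ….
Undoing it on gtswtnh: g−4=c, t−5=o, s−6=m, w−7=p, t−8=l, n−9=e, h−10=x.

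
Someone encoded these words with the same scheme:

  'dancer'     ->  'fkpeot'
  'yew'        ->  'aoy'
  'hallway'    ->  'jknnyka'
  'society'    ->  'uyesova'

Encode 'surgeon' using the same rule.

Two shifts are in play — +10 for a/e/i/o/u, +2 for every other letter.
On surgeon: s(cons)+2=u, u(vowel)+10=e, r(cons)+2=t, g(cons)+2=i, e(vowel)+10=o, o(vowel)+10=y, n(cons)+2=p.

uetioyp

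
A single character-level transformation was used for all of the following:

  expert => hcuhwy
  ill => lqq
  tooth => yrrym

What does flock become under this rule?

The shift depends on letter class: consonant x→c is +5, but vowel e→h is +3. The rule splits by letter class: vowels +3, consonants +5.
On flock: f(cons)+5=k, l(cons)+5=q, o(vowel)+3=r, c(cons)+5=h, k(cons)+5=p.

kqrhp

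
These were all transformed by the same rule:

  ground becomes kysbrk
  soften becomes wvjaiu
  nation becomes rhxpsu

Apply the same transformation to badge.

Shifts by position in ground: pos 0: g→k (+4), pos 1: r→y (+7), pos 2: o→s (+4), pos 3: u→b (+7) — repeating every 2. The shifts repeat in a cycle of length 2: positions 0,1,… shift by +4, +7, then the pattern repeats.
For badge: b+4=f, a+7=h, d+4=h, g+7=n, e+4=i.

fhhni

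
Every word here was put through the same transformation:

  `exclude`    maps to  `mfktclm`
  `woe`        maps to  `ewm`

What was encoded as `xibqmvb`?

patient

Compare letters: e→m is +8, x→f is +8, c→k is +8 — a constant shift. Every letter moves 8 places later in the alphabet, wrapping around z→a.
Reversing it on xibqmvb: x−8=p, i−8=a, b−8=t, q−8=i, m−8=e, v−8=n, b−8=t.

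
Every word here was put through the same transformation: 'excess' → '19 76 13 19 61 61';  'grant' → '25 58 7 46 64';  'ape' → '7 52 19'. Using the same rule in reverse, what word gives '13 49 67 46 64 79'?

county

e(#5)→19 and x(#24)→76: differences scale by 3, so n = 3·pos + 4. The formula is n = 3×(alphabet index, a=1) + 4.
Reversing it on 13 49 67 46 64 79: 13→(13−4)÷3=3=c, 49→(49−4)÷3=15=o, 67→(67−4)÷3=21=u, 46→(46−4)÷3=14=n, 64→(64−4)÷3=20=t, 79→(79−4)÷3=25=y.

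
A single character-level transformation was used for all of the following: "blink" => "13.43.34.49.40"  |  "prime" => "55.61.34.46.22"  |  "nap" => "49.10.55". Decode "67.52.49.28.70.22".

tongue

b(#2)→13 and l(#12)→43: differences scale by 3, so n = 3·pos + 7. The formula is n = 3×(alphabet index, a=1) + 7.
Undoing it on 67.52.49.28.70.22: 67→(67−7)÷3=20=t, 52→(52−7)÷3=15=o, 49→(49−7)÷3=14=n, 28→(28−7)÷3=7=g, 70→(70−7)÷3=21=u, 22→(22−7)÷3=5=e.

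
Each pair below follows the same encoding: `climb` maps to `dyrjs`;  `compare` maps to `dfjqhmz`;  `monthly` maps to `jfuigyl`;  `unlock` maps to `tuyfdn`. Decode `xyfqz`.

This is an affine cipher: with a=0,…,z=25, each position x becomes (11x+7) mod 26.
Reversing it on xyfqz: x(23)→19·(23−7)≡18=s; y(24)→19·(24−7)≡11=l; f(5)→19·(5−7)≡14=o; q(16)→19·(16−7)≡15=p; z(25)→19·(25−7)≡4=e (all mod 26).

slope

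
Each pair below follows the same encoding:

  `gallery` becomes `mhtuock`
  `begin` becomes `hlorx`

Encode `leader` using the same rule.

rlimoc

In gallery: g→m is +6, a→h is +7, l→t is +8, l→u is +9 — the shift increases by 1 each position. Letter i (0-indexed) is shifted by i+6, so successive shifts are 6, 7, 8, ….
For leader: l+6=r, e+7=l, a+8=i, d+9=m, e+10=o, r+11=c.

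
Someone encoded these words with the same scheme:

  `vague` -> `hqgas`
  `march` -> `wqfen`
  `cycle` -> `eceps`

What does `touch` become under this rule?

tkaen

Treating letters as 0–25, the rule is x ↦ 7x + 16 (mod 26).
On touch: t(19)→7·19+16≡19=t; o(14)→7·14+16≡10=k; u(20)→7·20+16≡0=a; c(2)→7·2+16≡4=e; h(7)→7·7+16≡13=n (all mod 26).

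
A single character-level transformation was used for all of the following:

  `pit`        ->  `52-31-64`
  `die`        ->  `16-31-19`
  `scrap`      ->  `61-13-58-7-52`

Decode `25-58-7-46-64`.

With a=1..z=26, the number is 3·pos + 4.
Reversing it on 25-58-7-46-64: 25→(25−4)÷3=7=g, 58→(58−4)÷3=18=r, 7→(7−4)÷3=1=a, 46→(46−4)÷3=14=n, 64→(64−4)÷3=20=t.

grant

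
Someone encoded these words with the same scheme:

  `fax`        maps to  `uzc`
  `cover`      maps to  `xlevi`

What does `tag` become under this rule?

gzt

This is the alphabet-reversal cipher (Atbash): a becomes z, b becomes y, etc.
Applying it to tag: t↔g, a↔z, g↔t.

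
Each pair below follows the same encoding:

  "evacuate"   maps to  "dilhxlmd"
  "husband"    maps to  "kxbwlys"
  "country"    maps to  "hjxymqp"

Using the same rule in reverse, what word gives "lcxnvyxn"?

e(4)→d(3) and v(21)→i(8) fit y≡11x+11 (mod 26); the inverse of 11 mod 26 is 19. This is an affine cipher: with a=0,…,z=25, each position x becomes (11x+11) mod 26.
Decoding lcxnvyxn: l(11)→19·(11−11)≡0=a; c(2)→19·(2−11)≡11=l; x(23)→19·(23−11)≡20=u; n(13)→19·(13−11)≡12=m; v(21)→19·(21−11)≡8=i; y(24)→19·(24−11)≡13=n; x(23)→19·(23−11)≡20=u; n(13)→19·(13−11)≡12=m (all mod 26).

aluminum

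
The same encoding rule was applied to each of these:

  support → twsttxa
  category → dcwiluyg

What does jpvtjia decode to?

The shift increases by 1 at each position, starting from +1: 1, 2, 3, ….
Undoing it on jpvtjia: j−1=i, p−2=n, v−3=s, t−4=p, j−5=e, i−6=c, a−7=t.

inspect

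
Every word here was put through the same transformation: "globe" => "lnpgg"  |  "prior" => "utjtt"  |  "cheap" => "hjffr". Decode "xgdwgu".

secret

The shifts repeat in a cycle of length 3: positions 0,1,… shift by +5, +2, +1, then the pattern repeats.
Undoing it on xgdwgu: x−5=s, g−2=e, d−1=c, w−5=r, g−2=e, u−1=t.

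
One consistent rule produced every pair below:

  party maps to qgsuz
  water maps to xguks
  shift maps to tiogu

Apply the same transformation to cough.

duahi

Two shifts are in play — +6 for a/e/i/o/u, +1 for every other letter.
Applying it to cough: c(cons)+1=d, o(vowel)+6=u, u(vowel)+6=a, g(cons)+1=h, h(cons)+1=i.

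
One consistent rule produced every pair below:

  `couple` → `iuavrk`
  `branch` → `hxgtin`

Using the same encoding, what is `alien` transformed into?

grokt

Compare letters: c→i is +6, o→u is +6, u→a is +6 — a constant shift. Each letter is shifted forward by 6 in the alphabet (a Caesar shift of +6).
Applying it to alien: a+6=g, l+6=r, i+6=o, e+6=k, n+6=t.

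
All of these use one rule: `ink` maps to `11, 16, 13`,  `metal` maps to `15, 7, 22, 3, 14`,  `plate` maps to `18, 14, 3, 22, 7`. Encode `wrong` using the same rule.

Letters become their 1-based position plus 2 (so a→3, b→4, …).
On wrong: w=23→25, r=18→20, o=15→17, n=14→16, g=7→9.

25, 20, 17, 16, 9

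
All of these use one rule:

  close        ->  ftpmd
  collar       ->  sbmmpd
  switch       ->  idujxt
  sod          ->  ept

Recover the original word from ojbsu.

The output letters match the input read backwards, each shifted +1: close reversed is esolc. The word is reversed, then every letter is shifted forward by 1.
Undoing it on ojbsu: shift back: o−1=n, j−1=i, b−1=a, s−1=r, u−1=t → niart; then reverse → train.

train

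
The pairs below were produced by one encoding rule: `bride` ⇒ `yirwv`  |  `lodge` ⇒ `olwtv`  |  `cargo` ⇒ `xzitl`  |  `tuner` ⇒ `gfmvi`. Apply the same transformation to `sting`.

hgrmt

b(1)→y(24) and r(17)→i(8) fit y≡25x+25 (mod 26); the inverse of 25 mod 26 is 25. Each letter's alphabet position (a=0..z=25) is mapped through 25·x+25 mod 26 — an affine cipher.
On sting: s(18)→25·18+25≡7=h; t(19)→25·19+25≡6=g; i(8)→25·8+25≡17=r; n(13)→25·13+25≡12=m; g(6)→25·6+25≡19=t (all mod 26).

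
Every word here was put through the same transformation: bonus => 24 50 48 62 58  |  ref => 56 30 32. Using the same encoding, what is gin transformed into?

34 38 48

b(#2)→24 and o(#15)→50: differences scale by 2, so n = 2·pos + 20. Each letter becomes 2×(its alphabet position, a=1..z=26) + 20.
On gin: g=7→34, i=9→38, n=14→48.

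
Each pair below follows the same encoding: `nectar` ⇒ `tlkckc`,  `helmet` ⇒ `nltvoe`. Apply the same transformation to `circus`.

ipzled

Letter i (0-indexed) is shifted by i+6, so successive shifts are 6, 7, 8, ….
Applying it to circus: c+6=i, i+7=p, r+8=z, c+9=l, u+10=e, s+11=d.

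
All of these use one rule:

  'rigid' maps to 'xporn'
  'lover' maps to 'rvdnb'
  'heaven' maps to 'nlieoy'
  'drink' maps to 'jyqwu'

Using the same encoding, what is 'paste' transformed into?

vhaco

In rigid: r→x is +6, i→p is +7, g→o is +8, i→r is +9 — the shift increases by 1 each position. Each letter shifts forward by (position + 6), i.e. 6, 7, 8, … — the shift grows by one for each successive letter.
On paste: p+6=v, a+7=h, s+8=a, t+9=c, e+10=o.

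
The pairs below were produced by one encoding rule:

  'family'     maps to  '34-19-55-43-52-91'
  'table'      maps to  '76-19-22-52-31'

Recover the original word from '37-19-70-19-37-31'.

f(#6)→34 and a(#1)→19: differences scale by 3, so n = 3·pos + 16. With a=1..z=26, the number is 3·pos + 16.
Undoing it on 37-19-70-19-37-31: 37→(37−16)÷3=7=g, 19→(19−16)÷3=1=a, 70→(70−16)÷3=18=r, 19→(19−16)÷3=1=a, 37→(37−16)÷3=7=g, 31→(31−16)÷3=5=e.

garage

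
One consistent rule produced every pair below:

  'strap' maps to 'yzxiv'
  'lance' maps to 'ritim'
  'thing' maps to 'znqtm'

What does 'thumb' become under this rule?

The shift depends on letter class: consonant s→y is +6, but vowel a→i is +8. Two shifts are in play — +8 for a/e/i/o/u, +6 for every other letter.
For thumb: t(cons)+6=z, h(cons)+6=n, u(vowel)+8=c, m(cons)+6=s, b(cons)+6=h.

zncsh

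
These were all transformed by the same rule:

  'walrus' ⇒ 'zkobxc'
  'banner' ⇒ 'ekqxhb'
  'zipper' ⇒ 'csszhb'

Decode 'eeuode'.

Shifts by position in walrus: pos 0: w→z (+3), pos 1: a→k (+10), pos 2: l→o (+3), pos 3: r→b (+10) — repeating every 2. A repeating key of period 2 is used — shifts +3, +10 over and over.
Reversing it on eeuode: e−3=b, e−10=u, u−3=r, o−10=e, d−3=a, e−10=u.

bureau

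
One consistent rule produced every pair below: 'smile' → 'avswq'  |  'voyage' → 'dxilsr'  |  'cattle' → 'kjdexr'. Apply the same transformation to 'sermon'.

anbxaa

Letter i (0-indexed) is shifted by i+8, so successive shifts are 8, 9, 10, ….
Applying it to sermon: s+8=a, e+9=n, r+10=b, m+11=x, o+12=a, n+13=a.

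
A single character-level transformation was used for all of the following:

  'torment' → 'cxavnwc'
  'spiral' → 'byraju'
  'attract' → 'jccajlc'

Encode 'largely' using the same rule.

ujapnuh

Compare letters: t→c is +9, o→x is +9, r→a is +9 — a constant shift. It's a constant shift of +9 (ROT9).
Applying it to largely: l+9=u, a+9=j, r+9=a, g+9=p, e+9=n, l+9=u, y+9=h.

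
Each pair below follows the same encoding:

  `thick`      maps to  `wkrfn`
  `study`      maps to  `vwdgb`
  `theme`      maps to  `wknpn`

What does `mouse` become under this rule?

The shift depends on letter class: consonant t→w is +3, but vowel i→r is +9. Two shifts are in play — +9 for a/e/i/o/u, +3 for every other letter.
On mouse: m(cons)+3=p, o(vowel)+9=x, u(vowel)+9=d, s(cons)+3=v, e(vowel)+9=n.

pxdvn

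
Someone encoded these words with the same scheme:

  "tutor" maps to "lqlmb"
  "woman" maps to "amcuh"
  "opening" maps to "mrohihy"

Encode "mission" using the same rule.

This is an affine cipher: with a=0,…,z=25, each position x becomes (5x+20) mod 26.
Applying it to mission: m(12)→5·12+20≡2=c; i(8)→5·8+20≡8=i; s(18)→5·18+20≡6=g; s(18)→5·18+20≡6=g; i(8)→5·8+20≡8=i; o(14)→5·14+20≡12=m; n(13)→5·13+20≡7=h (all mod 26).

ciggimh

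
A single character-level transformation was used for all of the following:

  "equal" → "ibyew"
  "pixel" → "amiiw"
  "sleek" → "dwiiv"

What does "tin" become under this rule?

emy

The shift depends on letter class: consonant q→b is +11, but vowel e→i is +4. The rule splits by letter class: vowels +4, consonants +11.
For tin: t(cons)+11=e, i(vowel)+4=m, n(cons)+11=y.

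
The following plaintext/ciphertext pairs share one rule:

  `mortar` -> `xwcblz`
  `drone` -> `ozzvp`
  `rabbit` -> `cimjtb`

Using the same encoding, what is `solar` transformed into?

It's a Vigenère-style cipher with numeric key [11,8]: position i shifts by key[i mod 2].
On solar: s+11=d, o+8=w, l+11=w, a+8=i, r+11=c.

dwwic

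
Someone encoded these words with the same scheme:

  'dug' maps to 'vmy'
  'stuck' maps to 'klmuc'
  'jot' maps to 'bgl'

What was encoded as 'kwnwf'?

seven

This is a Caesar cipher with shift 18.
Undoing it on kwnwf: k−18=s, w−18=e, n−18=v, w−18=e, f−18=n.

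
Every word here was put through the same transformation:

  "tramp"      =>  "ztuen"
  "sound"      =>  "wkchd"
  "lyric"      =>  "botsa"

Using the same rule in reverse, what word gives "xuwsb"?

t(19)→z(25) and r(17)→t(19) fit y≡3x+20 (mod 26); the inverse of 3 mod 26 is 9. This is an affine cipher: with a=0,…,z=25, each position x becomes (3x+20) mod 26.
Decoding xuwsb: x(23)→9·(23−20)≡1=b; u(20)→9·(20−20)≡0=a; w(22)→9·(22−20)≡18=s; s(18)→9·(18−20)≡8=i; b(1)→9·(1−20)≡11=l (all mod 26).

basil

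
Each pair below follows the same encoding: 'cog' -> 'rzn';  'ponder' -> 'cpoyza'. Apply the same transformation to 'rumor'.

czxfc

The output letters match the input read backwards, each shifted +11: cog reversed is goc. Two steps: reverse the string, then apply a Caesar shift of +11.
On rumor: reverse → romur; then shift: r+11=c, o+11=z, m+11=x, u+11=f, r+11=c.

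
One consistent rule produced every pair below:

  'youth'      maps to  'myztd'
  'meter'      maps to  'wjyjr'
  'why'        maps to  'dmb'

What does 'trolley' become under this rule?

Read the word backwards and shift each letter +5.
Applying it to trolley: reverse → yellort; then shift: y+5=d, e+5=j, l+5=q, l+5=q, o+5=t, r+5=w, t+5=y.

djqqtwy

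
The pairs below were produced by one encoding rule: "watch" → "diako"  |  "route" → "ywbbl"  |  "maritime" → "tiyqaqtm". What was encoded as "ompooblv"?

heighten

Shifts by position in watch: pos 0: w→d (+7), pos 1: a→i (+8), pos 2: t→a (+7), pos 3: c→k (+8) — repeating every 2. It's a Vigenère-style cipher with numeric key [7,8]: position i shifts by key[i mod 2].
Decoding ompooblv: o−7=h, m−8=e, p−7=i, o−8=g, o−7=h, b−8=t, l−7=e, v−8=n.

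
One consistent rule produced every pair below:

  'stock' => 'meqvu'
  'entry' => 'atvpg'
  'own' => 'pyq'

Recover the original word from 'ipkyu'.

swing

The output letters match the input read backwards, each shifted +2: stock reversed is kcots. The word is reversed, then every letter is shifted forward by 2.
Undoing it on ipkyu: shift back: i−2=g, p−2=n, k−2=i, y−2=w, u−2=s → gniws; then reverse → swing.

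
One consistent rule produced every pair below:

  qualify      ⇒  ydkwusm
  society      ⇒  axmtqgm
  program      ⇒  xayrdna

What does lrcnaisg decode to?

Each letter shifts forward by (position + 8), i.e. 8, 9, 10, … — the shift grows by one for each successive letter.
Undoing it on lrcnaisg: l−8=d, r−9=i, c−10=s, n−11=c, a−12=o, i−13=v, s−14=e, g−15=r.

discover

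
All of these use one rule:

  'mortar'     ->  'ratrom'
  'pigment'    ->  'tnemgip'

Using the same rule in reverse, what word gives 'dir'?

The output letters match the input read backwards: mortar reversed is ratrom. The word is simply reversed.
Decoding dir: then reverse → rid.

rid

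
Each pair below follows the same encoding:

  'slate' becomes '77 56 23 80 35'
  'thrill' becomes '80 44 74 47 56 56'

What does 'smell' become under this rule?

s(#19)→77 and l(#12)→56: differences scale by 3, so n = 3·pos + 20. The formula is n = 3×(alphabet index, a=1) + 20.
On smell: s=19→77, m=13→59, e=5→35, l=12→56, l=12→56.

77 59 35 56 56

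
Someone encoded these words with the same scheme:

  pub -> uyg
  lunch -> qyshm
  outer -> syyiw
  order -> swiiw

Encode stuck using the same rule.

The shift depends on letter class: consonant p→u is +5, but vowel u→y is +4. Vowels shift forward by 4 and consonants shift forward by 5.
For stuck: s(cons)+5=x, t(cons)+5=y, u(vowel)+4=y, c(cons)+5=h, k(cons)+5=p.

xyyhp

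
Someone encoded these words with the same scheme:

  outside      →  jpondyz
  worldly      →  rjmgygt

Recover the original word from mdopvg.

Compare letters: o→j is +21, u→p is +21, t→o is +21 — a constant shift. It's a constant shift of +21 (ROT21).
Undoing it on mdopvg: m−21=r, d−21=i, o−21=t, p−21=u, v−21=a, g−21=l.

ritual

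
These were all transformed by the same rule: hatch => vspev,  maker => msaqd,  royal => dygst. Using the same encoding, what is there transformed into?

pvqdq

h(7)→v(21) and a(0)→s(18) fit y≡19x+18 (mod 26); the inverse of 19 mod 26 is 11. Treating letters as 0–25, the rule is x ↦ 19x + 18 (mod 26).
On there: t(19)→19·19+18≡15=p; h(7)→19·7+18≡21=v; e(4)→19·4+18≡16=q; r(17)→19·17+18≡3=d; e(4)→19·4+18≡16=q (all mod 26).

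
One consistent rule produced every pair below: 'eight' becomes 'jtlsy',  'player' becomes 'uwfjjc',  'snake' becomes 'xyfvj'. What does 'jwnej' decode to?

Shifts by position in eight: pos 0: e→j (+5), pos 1: i→t (+11), pos 2: g→l (+5), pos 3: h→s (+11) — repeating every 2. A repeating key of period 2 is used — shifts +5, +11 over and over.
Undoing it on jwnej: j−5=e, w−11=l, n−5=i, e−11=t, j−5=e.

elite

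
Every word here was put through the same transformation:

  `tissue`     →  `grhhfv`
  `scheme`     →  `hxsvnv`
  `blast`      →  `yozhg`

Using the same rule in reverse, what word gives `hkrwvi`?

spider

Each pair mirrors across the alphabet (t↔g, i↔r, s↔h): positions sum to 25. Each letter is replaced by its mirror in the alphabet: a↔z, b↔y, c↔x, and so on (the Atbash cipher).
Decoding hkrwvi: h↔s, k↔p, r↔i, w↔d, v↔e, i↔r.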